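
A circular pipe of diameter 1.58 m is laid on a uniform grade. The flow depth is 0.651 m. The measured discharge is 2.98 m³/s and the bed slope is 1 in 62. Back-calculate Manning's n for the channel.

For a circular section of diameter D = 1.58 m at depth y = 0.651 m, the central angle is θ = 2 arccos(1 − 2y/D) = 2.788 rad. Then A = (D²/8)(θ − sin θ) = 0.7619 m² and P = Dθ/2 = 2.202 m.
Hydraulic radius R = A/P = 0.7619/2.202 = 0.3459 m.
Rearranging Manning's equation: n = (1/Q) A R^(2/3) S^(1/2) = (1/2.98) × 0.7619 × 0.3459^(2/3) × √0.01613 = 0.016.

n = 0.016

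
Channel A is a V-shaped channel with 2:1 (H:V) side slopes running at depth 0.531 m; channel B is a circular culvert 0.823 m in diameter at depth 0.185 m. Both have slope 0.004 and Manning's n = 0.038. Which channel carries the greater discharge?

channel A

Channel A: For a triangular section with side slope z = 2: A = zy² = 2×0.531² = 0.5639 m²; P = 2y√(1+z²) = 2×0.531×2.236 = 2.375 m. Hydraulic radius R = A/P = 0.5639/2.375 = 0.2375 m. Q_A = (1/0.038)·0.5639·0.2375^(2/3)·√0.004 = 0.3599 m³/s.
Channel B: For a circular section of diameter D = 0.823 m at depth y = 0.185 m, the central angle is θ = 2 arccos(1 − 2y/D) = 1.976 rad. Then A = (D²/8)(θ − sin θ) = 0.08947 m² and P = Dθ/2 = 0.8131 m. Hydraulic radius R = A/P = 0.08947/0.8131 = 0.11 m. Q_B = (1/0.038)·0.08947·0.11^(2/3)·√0.004 = 0.0342 m³/s.
Q_A = 0.3599 m³/s vs Q_B = 0.0342 m³/s, so channel A carries more.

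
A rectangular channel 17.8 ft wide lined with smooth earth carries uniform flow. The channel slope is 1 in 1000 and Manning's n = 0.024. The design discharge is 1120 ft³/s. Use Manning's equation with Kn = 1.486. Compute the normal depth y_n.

y_n = 11.1 ft

Manning's equation rearranged: A R^(2/3) = nQ / (1.486·√S) = 0.024 × 1120 / (1.486 × √0.001) = 572.
At y = 12.2 ft: A R^(2/3) = 647.3 — too large.
At y = 9.1 ft: A R^(2/3) = 441.5 — too small.
At y = 11.1 ft: A R^(2/3) = 573.1 — ≈ 572.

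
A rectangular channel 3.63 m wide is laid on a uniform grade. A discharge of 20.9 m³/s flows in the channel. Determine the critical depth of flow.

For a rectangular channel, critical depth y_c = (q²/g)^(1/3) where q = Q/b = 20.9/3.63 = 5.758 m²/s.
So y_c = (5.758²/9.81)^(1/3) = 1.5 m.

y_c = 1.5 m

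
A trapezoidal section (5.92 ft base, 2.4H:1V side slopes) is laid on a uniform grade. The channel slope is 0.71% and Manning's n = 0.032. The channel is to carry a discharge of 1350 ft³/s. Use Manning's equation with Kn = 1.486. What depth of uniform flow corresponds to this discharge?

Manning's equation rearranged: A R^(2/3) = nQ / (1.486·√S) = 0.032 × 1350 / (1.486 × √0.0071) = 345.
Try y = 4.66 ft: A R^(2/3) = 152.4 — too small.
Try y = 7.9 ft: A R^(2/3) = 510.2 — too large.
Try y = 6.68 ft: A R^(2/3) = 344.9 — close enough.

y_n = 6.68 ft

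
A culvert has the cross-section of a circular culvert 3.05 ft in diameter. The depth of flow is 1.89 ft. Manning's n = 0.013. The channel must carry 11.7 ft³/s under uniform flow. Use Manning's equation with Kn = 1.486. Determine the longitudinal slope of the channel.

For a circular section of diameter D = 3.05 ft at depth y = 1.89 ft, the central angle is θ = 2 arccos(1 − 2y/D) = 3.625 rad. Then A = (D²/8)(θ − sin θ) = 4.756 ft² and P = Dθ/2 = 5.528 ft.
Hydraulic radius R = A/P = 4.756/5.528 = 0.8603 ft.
From Manning's equation, S = [nQ / (1.486 A R^(2/3))]² = [0.013 × 11.7 / (1.486 × 4.756 × 0.8603^(2/3))]² = 0.000566.

S = 0.000566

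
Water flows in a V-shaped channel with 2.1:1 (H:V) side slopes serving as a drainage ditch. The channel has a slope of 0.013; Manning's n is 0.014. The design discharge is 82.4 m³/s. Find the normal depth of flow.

y_n = 2.2 m

Manning's equation rearranged: A R^(2/3) = nQ / (1·√S) = 0.014 × 82.4 / (√0.013) = 10.12.
At y = 2.53 m: A R^(2/3) = 14.69 — over.
At y = 1.92 m: A R^(2/3) = 7.037 — short.
At y = 2.2 m: A R^(2/3) = 10.12 — close enough.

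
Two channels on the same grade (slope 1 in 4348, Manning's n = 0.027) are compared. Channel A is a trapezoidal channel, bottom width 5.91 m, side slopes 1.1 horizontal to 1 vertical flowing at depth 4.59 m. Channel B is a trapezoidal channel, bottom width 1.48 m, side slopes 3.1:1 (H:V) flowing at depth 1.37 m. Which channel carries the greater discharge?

channel A

Channel A: With bottom width b = 5.91 m and side slope z = 1.1: A = (b + zy)y = (5.91 + 1.1×4.59)×4.59 = 50.3 m²; P = b + 2y√(1+z²) = 5.91 + 2×4.59×1.487 = 19.56 m. Hydraulic radius R = A/P = 50.3/19.56 = 2.572 m. Q_A = (1/0.027)·50.3·2.572^(2/3)·√0.00023 = 53.04 m³/s.
Channel B: With bottom width b = 1.48 m and side slope z = 3.1: A = (b + zy)y = (1.48 + 3.1×1.37)×1.37 = 7.846 m²; P = b + 2y√(1+z²) = 1.48 + 2×1.37×3.257 = 10.41 m. Hydraulic radius R = A/P = 7.846/10.41 = 0.7541 m. Q_B = (1/0.027)·7.846·0.7541^(2/3)·√0.00023 = 3.651 m³/s.
Q_A = 53.04 m³/s vs Q_B = 3.651 m³/s, so channel A carries more.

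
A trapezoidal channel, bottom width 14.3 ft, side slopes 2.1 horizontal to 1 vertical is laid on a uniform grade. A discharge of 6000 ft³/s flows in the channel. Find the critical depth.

At critical depth, Q² T / (g A³) = 1, i.e. A³/T = Q²/g = 6000²/32.2 = 1118000.
At y = 8.54 ft: A³/T = 415800 — low.
At y = 13.6 ft: A³/T = 2773000 — high.
At y = 10.9 ft: A³/T = 1109000 — matches.

y_c = 10.9 ft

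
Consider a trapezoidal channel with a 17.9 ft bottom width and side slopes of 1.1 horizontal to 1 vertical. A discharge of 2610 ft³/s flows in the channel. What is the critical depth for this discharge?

y_c = 7.42 ft

At critical depth, Q² T / (g A³) = 1, i.e. A³/T = Q²/g = 2610²/32.2 = 211600.
Try y = 5.65 ft: A³/T = 83390 — low.
Try y = 8.39 ft: A³/T = 324300 — high.
Try y = 7.42 ft: A³/T = 211300 — close enough.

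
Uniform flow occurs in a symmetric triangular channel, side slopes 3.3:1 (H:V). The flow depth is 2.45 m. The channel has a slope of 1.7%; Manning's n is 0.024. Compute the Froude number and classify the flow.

For a triangular section with side slope z = 3.3: A = zy² = 3.3×2.45² = 19.81 m²; P = 2y√(1+z²) = 2×2.45×3.448 = 16.9 m.
Hydraulic radius R = A/P = 19.81/16.9 = 1.172 m.
V = (1/n) R^(2/3) √S = (1/0.024) × 1.172^(2/3) × √0.017 = 6.04 m/s. Hydraulic depth D_h = A/T = 19.81/16.17 = 1.225 m.
Froude number Fr = V/√(g·D_h) = 6.04/√(9.81×1.225) = 1.74, which is greater than 1, so the flow is supercritical.

supercritical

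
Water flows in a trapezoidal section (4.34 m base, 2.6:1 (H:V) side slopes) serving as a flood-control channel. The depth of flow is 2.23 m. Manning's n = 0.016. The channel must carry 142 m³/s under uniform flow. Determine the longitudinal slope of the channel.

With bottom width b = 4.34 m and side slope z = 2.6: A = (b + zy)y = (4.34 + 2.6×2.23)×2.23 = 22.61 m²; P = b + 2y√(1+z²) = 4.34 + 2×2.23×2.786 = 16.76 m.
Hydraulic radius R = A/P = 22.61/16.76 = 1.349 m.
From Manning's equation, S = [nQ / (1 A R^(2/3))]² = [0.016 × 142 / (1 × 22.61 × 1.349^(2/3))]² = 0.00678.

S = 0.00678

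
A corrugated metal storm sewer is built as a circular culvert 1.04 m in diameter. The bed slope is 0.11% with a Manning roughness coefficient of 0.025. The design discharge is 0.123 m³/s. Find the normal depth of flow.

y_n = 0.368 m

Manning's equation rearranged: A R^(2/3) = nQ / (1·√S) = 0.025 × 0.123 / (√0.0011) = 0.09271.
At y = 0.42 m: A R^(2/3) = 0.1187 — too large.
At y = 0.283 m: A R^(2/3) = 0.05603 — too small.
At y = 0.368 m: A R^(2/3) = 0.09288 — close enough.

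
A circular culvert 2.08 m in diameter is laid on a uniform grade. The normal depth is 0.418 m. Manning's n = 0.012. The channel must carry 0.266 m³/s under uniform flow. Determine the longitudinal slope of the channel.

For a circular section of diameter D = 2.08 m at depth y = 0.418 m, the central angle is θ = 2 arccos(1 − 2y/D) = 1.859 rad. Then A = (D²/8)(θ − sin θ) = 0.4871 m² and P = Dθ/2 = 1.934 m.
Hydraulic radius R = A/P = 0.4871/1.934 = 0.2519 m.
From Manning's equation, S = [nQ / (1 A R^(2/3))]² = [0.012 × 0.266 / (1 × 0.4871 × 0.2519^(2/3))]² = 0.00027.

S = 0.00027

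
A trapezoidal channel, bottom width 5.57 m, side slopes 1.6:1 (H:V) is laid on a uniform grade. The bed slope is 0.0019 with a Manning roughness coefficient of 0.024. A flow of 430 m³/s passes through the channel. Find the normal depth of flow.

Manning's equation rearranged: A R^(2/3) = nQ / (1·√S) = 0.024 × 430 / (√0.0019) = 236.8.
Trying y = 7.84 m: A R^(2/3) = 360.2 — high.
Trying y = 5.64 m: A R^(2/3) = 173.7 — low.
Trying y = 6.5 m: A R^(2/3) = 237 — ≈ 236.8.

y_n = 6.5 m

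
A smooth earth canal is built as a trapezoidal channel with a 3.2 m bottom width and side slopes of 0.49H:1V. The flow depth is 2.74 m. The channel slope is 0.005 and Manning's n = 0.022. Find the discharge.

With bottom width b = 3.2 m and side slope z = 0.49: A = (b + zy)y = (3.2 + 0.49×2.74)×2.74 = 12.45 m²; P = b + 2y√(1+z²) = 3.2 + 2×2.74×1.114 = 9.303 m.
Hydraulic radius R = A/P = 12.45/9.303 = 1.338 m.
Manning's equation: Q = (1/n) A R^(2/3) S^(1/2) = (1/0.022) × 12.45 × 1.338^(2/3) × 0.005^(1/2) = 48.6 m³/s.

Q = 48.6 m³/s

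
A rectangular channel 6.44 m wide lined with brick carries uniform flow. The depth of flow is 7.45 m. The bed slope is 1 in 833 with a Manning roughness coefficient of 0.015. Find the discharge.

Flow area A = b·y = 6.44 × 7.45 = 47.98 m². Wetted perimeter P = b + 2y = 6.44 + 2×7.45 = 21.34 m.
Hydraulic radius R = A/P = 47.98/21.34 = 2.248 m.
Manning's equation: Q = (1/n) A R^(2/3) S^(1/2) = (1/0.015) × 47.98 × 2.248^(2/3) × 0.0012^(1/2) = 190 m³/s.

Q = 190 m³/s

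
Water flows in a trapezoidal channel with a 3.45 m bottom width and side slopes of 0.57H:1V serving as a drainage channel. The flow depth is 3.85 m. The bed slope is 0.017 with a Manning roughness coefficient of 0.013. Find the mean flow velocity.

With bottom width b = 3.45 m and side slope z = 0.57: A = (b + zy)y = (3.45 + 0.57×3.85)×3.85 = 21.73 m²; P = b + 2y√(1+z²) = 3.45 + 2×3.85×1.151 = 12.31 m.
Hydraulic radius R = A/P = 21.73/12.31 = 1.765 m.
From Manning's equation, V = (1/n) R^(2/3) S^(1/2) = (1/0.013) × 1.765^(2/3) × 0.017^(1/2) = 14.6 m/s.

V = 14.6 m/s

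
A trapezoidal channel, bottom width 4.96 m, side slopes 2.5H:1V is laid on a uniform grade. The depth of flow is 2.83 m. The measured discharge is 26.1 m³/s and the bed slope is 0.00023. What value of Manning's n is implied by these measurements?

With bottom width b = 4.96 m and side slope z = 2.5: A = (b + zy)y = (4.96 + 2.5×2.83)×2.83 = 34.06 m²; P = b + 2y√(1+z²) = 4.96 + 2×2.83×2.693 = 20.2 m.
Hydraulic radius R = A/P = 34.06/20.2 = 1.686 m.
Rearranging Manning's equation: n = (1/Q) A R^(2/3) S^(1/2) = (1/26.1) × 34.06 × 1.686^(2/3) × √0.00023 = 0.028.

n = 0.028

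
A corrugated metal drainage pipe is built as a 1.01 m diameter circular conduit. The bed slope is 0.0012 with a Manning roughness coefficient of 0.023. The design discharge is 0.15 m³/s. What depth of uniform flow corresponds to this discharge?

Manning's equation rearranged: A R^(2/3) = nQ / (1·√S) = 0.023 × 0.15 / (√0.0012) = 0.09959.
Trying y = 0.446 m: A R^(2/3) = 0.1289 — high.
Trying y = 0.347 m: A R^(2/3) = 0.08126 — low.
Trying y = 0.387 m: A R^(2/3) = 0.09966 — ≈ 0.09959.

y_n = 0.387 m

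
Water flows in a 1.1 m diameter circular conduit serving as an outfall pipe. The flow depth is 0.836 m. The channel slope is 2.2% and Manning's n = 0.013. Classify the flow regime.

For a circular section of diameter D = 1.1 m at depth y = 0.836 m, the central angle is θ = 2 arccos(1 − 2y/D) = 4.235 rad. Then A = (D²/8)(θ − sin θ) = 0.7749 m² and P = Dθ/2 = 2.329 m.
Hydraulic radius R = A/P = 0.7749/2.329 = 0.3327 m.
V = (1/n) R^(2/3) √S = (1/0.013) × 0.3327^(2/3) × √0.022 = 5.478 m/s. Hydraulic depth D_h = A/T = 0.7749/0.9396 = 0.8248 m.
Froude number Fr = V/√(g·D_h) = 5.478/√(9.81×0.8248) = 1.93, which is greater than 1, so the flow is supercritical.

supercritical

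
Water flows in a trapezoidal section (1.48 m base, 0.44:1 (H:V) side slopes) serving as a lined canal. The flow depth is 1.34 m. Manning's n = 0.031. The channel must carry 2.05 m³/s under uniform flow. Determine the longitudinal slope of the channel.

S = 0.000974

With bottom width b = 1.48 m and side slope z = 0.44: A = (b + zy)y = (1.48 + 0.44×1.34)×1.34 = 2.773 m²; P = b + 2y√(1+z²) = 1.48 + 2×1.34×1.093 = 4.408 m.
Hydraulic radius R = A/P = 2.773/4.408 = 0.6291 m.
From Manning's equation, S = [nQ / (1 A R^(2/3))]² = [0.031 × 2.05 / (1 × 2.773 × 0.6291^(2/3))]² = 0.000974.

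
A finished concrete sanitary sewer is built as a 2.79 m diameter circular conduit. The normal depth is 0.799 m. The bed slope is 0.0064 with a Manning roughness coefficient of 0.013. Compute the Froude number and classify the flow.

supercritical

For a circular section of diameter D = 2.79 m at depth y = 0.799 m, the central angle is θ = 2 arccos(1 − 2y/D) = 2.259 rad. Then A = (D²/8)(θ − sin θ) = 1.446 m² and P = Dθ/2 = 3.151 m.
Hydraulic radius R = A/P = 1.446/3.151 = 0.4589 m.
V = (1/n) R^(2/3) √S = (1/0.013) × 0.4589^(2/3) × √0.0064 = 3.661 m/s. Hydraulic depth D_h = A/T = 1.446/2.523 = 0.5732 m.
Froude number Fr = V/√(g·D_h) = 3.661/√(9.81×0.5732) = 1.54, which is greater than 1, so the flow is supercritical.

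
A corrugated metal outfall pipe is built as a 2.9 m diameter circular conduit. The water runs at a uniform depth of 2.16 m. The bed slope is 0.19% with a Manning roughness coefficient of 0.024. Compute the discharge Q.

Q = 8.76 m³/s

For a circular section of diameter D = 2.9 m at depth y = 2.16 m, the central angle is θ = 2 arccos(1 − 2y/D) = 4.165 rad. Then A = (D²/8)(θ − sin θ) = 5.276 m² and P = Dθ/2 = 6.039 m.
Hydraulic radius R = A/P = 5.276/6.039 = 0.8736 m.
Manning's equation: Q = (1/n) A R^(2/3) S^(1/2) = (1/0.024) × 5.276 × 0.8736^(2/3) × 0.0019^(1/2) = 8.76 m³/s.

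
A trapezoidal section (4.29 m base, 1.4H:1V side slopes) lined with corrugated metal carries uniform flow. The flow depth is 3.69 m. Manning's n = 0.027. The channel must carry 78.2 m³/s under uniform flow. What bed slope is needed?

S = 0.0014

With bottom width b = 4.29 m and side slope z = 1.4: A = (b + zy)y = (4.29 + 1.4×3.69)×3.69 = 34.89 m²; P = b + 2y√(1+z²) = 4.29 + 2×3.69×1.72 = 16.99 m.
Hydraulic radius R = A/P = 34.89/16.99 = 2.054 m.
From Manning's equation, S = [nQ / (1 A R^(2/3))]² = [0.027 × 78.2 / (1 × 34.89 × 2.054^(2/3))]² = 0.0014.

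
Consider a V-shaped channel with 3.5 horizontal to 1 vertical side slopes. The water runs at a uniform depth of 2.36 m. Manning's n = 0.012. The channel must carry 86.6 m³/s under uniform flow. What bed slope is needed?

S = 0.0024

For a triangular section with side slope z = 3.5: A = zy² = 3.5×2.36² = 19.49 m²; P = 2y√(1+z²) = 2×2.36×3.64 = 17.18 m.
Hydraulic radius R = A/P = 19.49/17.18 = 1.135 m.
From Manning's equation, S = [nQ / (1 A R^(2/3))]² = [0.012 × 86.6 / (1 × 19.49 × 1.135^(2/3))]² = 0.0024.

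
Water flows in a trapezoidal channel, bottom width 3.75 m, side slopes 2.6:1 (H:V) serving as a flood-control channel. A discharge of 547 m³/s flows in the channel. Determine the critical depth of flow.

At critical depth, Q² T / (g A³) = 1, i.e. A³/T = Q²/g = 547²/9.81 = 30500.
At y = 6.33 m: A³/T = 57080 — high.
At y = 4.87 m: A³/T = 17560 — low.
At y = 5.51 m: A³/T = 30490 — ≈ 30500.

y_c = 5.51 m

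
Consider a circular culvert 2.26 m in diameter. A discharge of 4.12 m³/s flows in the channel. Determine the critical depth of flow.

y_c = 0.935 m

At critical depth, Q² T / (g A³) = 1, i.e. A³/T = Q²/g = 4.12²/9.81 = 1.73.
At y = 0.673 m: A³/T = 0.4865 — too small.
At y = 1.03 m: A³/T = 2.505 — too large.
At y = 0.935 m: A³/T = 1.729 — ≈ 1.73.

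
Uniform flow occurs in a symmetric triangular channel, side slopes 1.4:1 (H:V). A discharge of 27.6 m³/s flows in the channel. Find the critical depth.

y_c = 2.4 m

At critical depth, Q² T / (g A³) = 1, i.e. A³/T = Q²/g = 27.6²/9.81 = 77.65.
Trying y = 2.81 m: A³/T = 171.7 — too large.
Trying y = 2.15 m: A³/T = 45.02 — too small.
Trying y = 2.4 m: A³/T = 78.03 — ≈ 77.65.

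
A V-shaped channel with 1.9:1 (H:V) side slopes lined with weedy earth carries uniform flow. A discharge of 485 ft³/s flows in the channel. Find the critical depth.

y_c = 5.27 ft

At critical depth, Q² T / (g A³) = 1, i.e. A³/T = Q²/g = 485²/32.2 = 7305.
Try y = 5.88 ft: A³/T = 12690 — too large.
Try y = 3.85 ft: A³/T = 1527 — too small.
Try y = 5.27 ft: A³/T = 7337 — matches.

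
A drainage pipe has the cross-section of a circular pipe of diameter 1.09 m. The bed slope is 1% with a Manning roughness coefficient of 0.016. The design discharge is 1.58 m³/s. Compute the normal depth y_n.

Manning's equation rearranged: A R^(2/3) = nQ / (1·√S) = 0.016 × 1.58 / (√0.01) = 0.2528.
Trying y = 0.465 m: A R^(2/3) = 0.1485 — short.
Trying y = 0.768 m: A R^(2/3) = 0.3312 — over.
Trying y = 0.637 m: A R^(2/3) = 0.253 — matches.

y_n = 0.637 m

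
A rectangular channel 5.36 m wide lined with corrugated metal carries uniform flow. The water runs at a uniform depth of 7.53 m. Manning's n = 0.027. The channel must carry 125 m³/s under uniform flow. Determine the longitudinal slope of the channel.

S = 0.00282

Flow area A = b·y = 5.36 × 7.53 = 40.36 m². Wetted perimeter P = b + 2y = 5.36 + 2×7.53 = 20.42 m.
Hydraulic radius R = A/P = 40.36/20.42 = 1.977 m.
From Manning's equation, S = [nQ / (1 A R^(2/3))]² = [0.027 × 125 / (1 × 40.36 × 1.977^(2/3))]² = 0.00282.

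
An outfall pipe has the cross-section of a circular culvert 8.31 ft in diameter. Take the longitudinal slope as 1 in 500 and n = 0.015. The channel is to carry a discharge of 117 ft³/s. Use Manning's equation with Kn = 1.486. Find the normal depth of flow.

Manning's equation rearranged: A R^(2/3) = nQ / (1.486·√S) = 0.015 × 117 / (1.486 × √0.002) = 26.41.
Trying y = 3.86 ft: A R^(2/3) = 38.89 — too large.
Trying y = 2.76 ft: A R^(2/3) = 21.02 — too small.
Trying y = 3.12 ft: A R^(2/3) = 26.48 — close enough.

y_n = 3.12 ft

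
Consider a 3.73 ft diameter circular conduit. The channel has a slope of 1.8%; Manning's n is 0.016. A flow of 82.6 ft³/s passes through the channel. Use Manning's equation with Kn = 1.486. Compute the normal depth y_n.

y_n = 2.16 ft

Manning's equation rearranged: A R^(2/3) = nQ / (1.486·√S) = 0.016 × 82.6 / (1.486 × √0.018) = 6.629.
Trying y = 1.52 ft: A R^(2/3) = 3.636 — too small.
Trying y = 2.4 ft: A R^(2/3) = 7.775 — too large.
Trying y = 2.16 ft: A R^(2/3) = 6.632 — ≈ 6.629.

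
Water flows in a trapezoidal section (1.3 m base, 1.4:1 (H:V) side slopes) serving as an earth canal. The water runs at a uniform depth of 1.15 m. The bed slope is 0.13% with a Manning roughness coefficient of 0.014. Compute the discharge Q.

Q = 6.38 m³/s

With bottom width b = 1.3 m and side slope z = 1.4: A = (b + zy)y = (1.3 + 1.4×1.15)×1.15 = 3.346 m²; P = b + 2y√(1+z²) = 1.3 + 2×1.15×1.72 = 5.257 m.
Hydraulic radius R = A/P = 3.346/5.257 = 0.6366 m.
Manning's equation: Q = (1/n) A R^(2/3) S^(1/2) = (1/0.014) × 3.346 × 0.6366^(2/3) × 0.0013^(1/2) = 6.38 m³/s.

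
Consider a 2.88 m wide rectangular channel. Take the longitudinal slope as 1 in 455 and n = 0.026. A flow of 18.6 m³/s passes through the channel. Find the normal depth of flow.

Manning's equation rearranged: A R^(2/3) = nQ / (1·√S) = 0.026 × 18.6 / (√0.002198) = 10.32.
Try y = 4.46 m: A R^(2/3) = 13.59 — too large.
Try y = 2.69 m: A R^(2/3) = 7.423 — too small.
Try y = 3.53 m: A R^(2/3) = 10.32 — matches.

y_n = 3.53 m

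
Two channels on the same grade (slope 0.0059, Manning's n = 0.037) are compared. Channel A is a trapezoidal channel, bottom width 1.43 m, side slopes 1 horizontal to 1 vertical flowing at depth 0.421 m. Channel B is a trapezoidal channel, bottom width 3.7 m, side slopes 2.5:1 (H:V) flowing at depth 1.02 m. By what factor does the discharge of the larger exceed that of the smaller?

14.4

Channel A: With bottom width b = 1.43 m and side slope z = 1: A = (b + zy)y = (1.43 + 1×0.421)×0.421 = 0.7793 m²; P = b + 2y√(1+z²) = 1.43 + 2×0.421×1.414 = 2.621 m. Hydraulic radius R = A/P = 0.7793/2.621 = 0.2973 m. Q_A = (1/0.037)·0.7793·0.2973^(2/3)·√0.0059 = 0.7207 m³/s.
Channel B: With bottom width b = 3.7 m and side slope z = 2.5: A = (b + zy)y = (3.7 + 2.5×1.02)×1.02 = 6.375 m²; P = b + 2y√(1+z²) = 3.7 + 2×1.02×2.693 = 9.193 m. Hydraulic radius R = A/P = 6.375/9.193 = 0.6935 m. Q_B = (1/0.037)·6.375·0.6935^(2/3)·√0.0059 = 10.37 m³/s.
The larger discharge is 10.37 m³/s and the smaller is 0.7207 m³/s; the ratio is 14.4.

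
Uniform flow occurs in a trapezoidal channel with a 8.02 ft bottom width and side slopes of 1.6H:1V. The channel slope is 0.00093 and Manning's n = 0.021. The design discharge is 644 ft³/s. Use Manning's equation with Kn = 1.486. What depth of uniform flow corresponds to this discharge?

y_n = 6.64 ft

Manning's equation rearranged: A R^(2/3) = nQ / (1.486·√S) = 0.021 × 644 / (1.486 × √0.00093) = 298.4.
Try y = 5.66 ft: A R^(2/3) = 213.8 — low.
Try y = 8.09 ft: A R^(2/3) = 455.4 — high.
Try y = 6.64 ft: A R^(2/3) = 298.4 — matches.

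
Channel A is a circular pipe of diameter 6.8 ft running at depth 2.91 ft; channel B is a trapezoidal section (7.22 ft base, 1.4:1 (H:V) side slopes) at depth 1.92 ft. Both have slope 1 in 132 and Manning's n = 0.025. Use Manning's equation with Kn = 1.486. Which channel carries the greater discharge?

channel B

Channel A: For a circular section of diameter D = 6.8 ft at depth y = 2.91 ft, the central angle is θ = 2 arccos(1 − 2y/D) = 2.852 rad. Then A = (D²/8)(θ − sin θ) = 14.84 ft² and P = Dθ/2 = 9.698 ft. Hydraulic radius R = A/P = 14.84/9.698 = 1.53 ft. Q_A = (1.486/0.025)·14.84·1.53^(2/3)·√0.007576 = 101.9 ft³/s.
Channel B: With bottom width b = 7.22 ft and side slope z = 1.4: A = (b + zy)y = (7.22 + 1.4×1.92)×1.92 = 19.02 ft²; P = b + 2y√(1+z²) = 7.22 + 2×1.92×1.72 = 13.83 ft. Hydraulic radius R = A/P = 19.02/13.83 = 1.376 ft. Q_B = (1.486/0.025)·19.02·1.376^(2/3)·√0.007576 = 121.7 ft³/s.
Q_A = 101.9 ft³/s vs Q_B = 121.7 ft³/s, so channel B carries more.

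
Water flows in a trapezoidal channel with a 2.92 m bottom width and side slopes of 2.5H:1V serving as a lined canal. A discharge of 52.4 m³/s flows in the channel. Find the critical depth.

At critical depth, Q² T / (g A³) = 1, i.e. A³/T = Q²/g = 52.4²/9.81 = 279.9.
At y = 2.15 m: A³/T = 415 — high.
At y = 1.95 m: A³/T = 277.2 — ≈ 279.9.

y_c = 1.95 m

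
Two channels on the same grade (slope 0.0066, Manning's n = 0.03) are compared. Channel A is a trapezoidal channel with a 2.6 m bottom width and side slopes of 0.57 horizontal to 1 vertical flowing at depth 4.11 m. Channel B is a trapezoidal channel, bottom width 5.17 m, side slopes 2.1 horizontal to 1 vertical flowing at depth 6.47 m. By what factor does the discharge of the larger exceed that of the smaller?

9.62

Channel A: With bottom width b = 2.6 m and side slope z = 0.57: A = (b + zy)y = (2.6 + 0.57×4.11)×4.11 = 20.31 m²; P = b + 2y√(1+z²) = 2.6 + 2×4.11×1.151 = 12.06 m. Hydraulic radius R = A/P = 20.31/12.06 = 1.684 m. Q_A = (1/0.03)·20.31·1.684^(2/3)·√0.0066 = 77.87 m³/s.
Channel B: With bottom width b = 5.17 m and side slope z = 2.1: A = (b + zy)y = (5.17 + 2.1×6.47)×6.47 = 121.4 m²; P = b + 2y√(1+z²) = 5.17 + 2×6.47×2.326 = 35.27 m. Hydraulic radius R = A/P = 121.4/35.27 = 3.441 m. Q_B = (1/0.03)·121.4·3.441^(2/3)·√0.0066 = 749.1 m³/s.
The larger discharge is 749.1 m³/s and the smaller is 77.87 m³/s; the ratio is 9.62.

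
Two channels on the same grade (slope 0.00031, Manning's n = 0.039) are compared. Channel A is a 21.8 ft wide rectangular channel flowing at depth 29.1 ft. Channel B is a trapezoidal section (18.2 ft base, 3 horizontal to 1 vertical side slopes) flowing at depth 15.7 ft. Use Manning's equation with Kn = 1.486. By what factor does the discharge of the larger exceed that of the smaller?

1.72

Channel A: Flow area A = b·y = 21.8 × 29.1 = 634.4 ft². Wetted perimeter P = b + 2y = 21.8 + 2×29.1 = 80 ft. Hydraulic radius R = A/P = 634.4/80 = 7.93 ft. Q_A = (1.486/0.039)·634.4·7.93^(2/3)·√0.00031 = 1692 ft³/s.
Channel B: With bottom width b = 18.2 ft and side slope z = 3: A = (b + zy)y = (18.2 + 3×15.7)×15.7 = 1025 ft²; P = b + 2y√(1+z²) = 18.2 + 2×15.7×3.162 = 117.5 ft. Hydraulic radius R = A/P = 1025/117.5 = 8.726 ft. Q_B = (1.486/0.039)·1025·8.726^(2/3)·√0.00031 = 2915 ft³/s.
The larger discharge is 2915 ft³/s and the smaller is 1692 ft³/s; the ratio is 1.72.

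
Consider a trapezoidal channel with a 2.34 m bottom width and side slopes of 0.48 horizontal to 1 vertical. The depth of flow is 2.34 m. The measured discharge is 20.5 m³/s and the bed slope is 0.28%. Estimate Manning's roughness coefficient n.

With bottom width b = 2.34 m and side slope z = 0.48: A = (b + zy)y = (2.34 + 0.48×2.34)×2.34 = 8.104 m²; P = b + 2y√(1+z²) = 2.34 + 2×2.34×1.109 = 7.531 m.
Hydraulic radius R = A/P = 8.104/7.531 = 1.076 m.
Rearranging Manning's equation: n = (1/Q) A R^(2/3) S^(1/2) = (1/20.5) × 8.104 × 1.076^(2/3) × √0.0028 = 0.022.

n = 0.022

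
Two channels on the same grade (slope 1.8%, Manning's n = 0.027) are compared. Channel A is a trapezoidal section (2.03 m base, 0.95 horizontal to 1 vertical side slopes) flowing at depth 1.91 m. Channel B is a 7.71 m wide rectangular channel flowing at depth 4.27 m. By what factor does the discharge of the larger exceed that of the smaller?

7.15

Channel A: With bottom width b = 2.03 m and side slope z = 0.95: A = (b + zy)y = (2.03 + 0.95×1.91)×1.91 = 7.343 m²; P = b + 2y√(1+z²) = 2.03 + 2×1.91×1.379 = 7.299 m. Hydraulic radius R = A/P = 7.343/7.299 = 1.006 m. Q_A = (1/0.027)·7.343·1.006^(2/3)·√0.018 = 36.63 m³/s.
Channel B: Flow area A = b·y = 7.71 × 4.27 = 32.92 m². Wetted perimeter P = b + 2y = 7.71 + 2×4.27 = 16.25 m. Hydraulic radius R = A/P = 32.92/16.25 = 2.026 m. Q_B = (1/0.027)·32.92·2.026^(2/3)·√0.018 = 261.9 m³/s.
The larger discharge is 261.9 m³/s and the smaller is 36.63 m³/s; the ratio is 7.15.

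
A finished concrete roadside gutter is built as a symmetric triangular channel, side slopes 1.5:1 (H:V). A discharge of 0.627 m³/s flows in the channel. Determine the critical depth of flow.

At critical depth, Q² T / (g A³) = 1, i.e. A³/T = Q²/g = 0.627²/9.81 = 0.04007.
Try y = 0.569 m: A³/T = 0.0671 — high.
Try y = 0.452 m: A³/T = 0.02122 — low.
Try y = 0.513 m: A³/T = 0.03997 — matches.

y_c = 0.513 m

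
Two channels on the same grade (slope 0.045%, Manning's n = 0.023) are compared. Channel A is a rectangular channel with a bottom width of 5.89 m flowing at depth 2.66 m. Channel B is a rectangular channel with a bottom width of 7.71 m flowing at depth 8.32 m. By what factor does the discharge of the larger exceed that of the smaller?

6.25

Channel A: Flow area A = b·y = 5.89 × 2.66 = 15.67 m². Wetted perimeter P = b + 2y = 5.89 + 2×2.66 = 11.21 m. Hydraulic radius R = A/P = 15.67/11.21 = 1.398 m. Q_A = (1/0.023)·15.67·1.398^(2/3)·√0.00045 = 18.06 m³/s.
Channel B: Flow area A = b·y = 7.71 × 8.32 = 64.15 m². Wetted perimeter P = b + 2y = 7.71 + 2×8.32 = 24.35 m. Hydraulic radius R = A/P = 64.15/24.35 = 2.634 m. Q_B = (1/0.023)·64.15·2.634^(2/3)·√0.00045 = 112.9 m³/s.
The larger discharge is 112.9 m³/s and the smaller is 18.06 m³/s; the ratio is 6.25.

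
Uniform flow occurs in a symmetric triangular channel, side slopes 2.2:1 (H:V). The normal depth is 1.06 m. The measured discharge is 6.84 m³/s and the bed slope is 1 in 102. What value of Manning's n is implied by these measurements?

For a triangular section with side slope z = 2.2: A = zy² = 2.2×1.06² = 2.472 m²; P = 2y√(1+z²) = 2×1.06×2.417 = 5.123 m.
Hydraulic radius R = A/P = 2.472/5.123 = 0.4825 m.
Rearranging Manning's equation: n = (1/Q) A R^(2/3) S^(1/2) = (1/6.84) × 2.472 × 0.4825^(2/3) × √0.009804 = 0.022.

n = 0.022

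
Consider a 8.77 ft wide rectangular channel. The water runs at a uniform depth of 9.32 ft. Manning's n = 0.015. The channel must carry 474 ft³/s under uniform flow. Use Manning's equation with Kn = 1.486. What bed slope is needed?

Flow area A = b·y = 8.77 × 9.32 = 81.74 ft². Wetted perimeter P = b + 2y = 8.77 + 2×9.32 = 27.41 ft.
Hydraulic radius R = A/P = 81.74/27.41 = 2.982 ft.
From Manning's equation, S = [nQ / (1.486 A R^(2/3))]² = [0.015 × 474 / (1.486 × 81.74 × 2.982^(2/3))]² = 0.000798.

S = 0.000798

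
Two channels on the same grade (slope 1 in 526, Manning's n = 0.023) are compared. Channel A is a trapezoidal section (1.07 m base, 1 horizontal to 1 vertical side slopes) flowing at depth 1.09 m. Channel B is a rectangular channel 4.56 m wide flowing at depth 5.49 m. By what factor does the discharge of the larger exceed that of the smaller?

Channel A: With bottom width b = 1.07 m and side slope z = 1: A = (b + zy)y = (1.07 + 1×1.09)×1.09 = 2.354 m²; P = b + 2y√(1+z²) = 1.07 + 2×1.09×1.414 = 4.153 m. Hydraulic radius R = A/P = 2.354/4.153 = 0.5669 m. Q_A = (1/0.023)·2.354·0.5669^(2/3)·√0.001901 = 3.057 m³/s.
Channel B: Flow area A = b·y = 4.56 × 5.49 = 25.03 m². Wetted perimeter P = b + 2y = 4.56 + 2×5.49 = 15.54 m. Hydraulic radius R = A/P = 25.03/15.54 = 1.611 m. Q_B = (1/0.023)·25.03·1.611^(2/3)·√0.001901 = 65.22 m³/s.
The larger discharge is 65.22 m³/s and the smaller is 3.057 m³/s; the ratio is 21.3.

21.3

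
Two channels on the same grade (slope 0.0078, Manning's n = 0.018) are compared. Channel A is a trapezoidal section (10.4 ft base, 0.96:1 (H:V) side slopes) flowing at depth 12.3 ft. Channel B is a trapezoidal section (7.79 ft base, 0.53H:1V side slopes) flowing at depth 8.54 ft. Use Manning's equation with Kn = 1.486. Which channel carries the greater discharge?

channel A

Channel A: With bottom width b = 10.4 ft and side slope z = 0.96: A = (b + zy)y = (10.4 + 0.96×12.3)×12.3 = 273.2 ft²; P = b + 2y√(1+z²) = 10.4 + 2×12.3×1.386 = 44.5 ft. Hydraulic radius R = A/P = 273.2/44.5 = 6.138 ft. Q_A = (1.486/0.018)·273.2·6.138^(2/3)·√0.0078 = 6677 ft³/s.
Channel B: With bottom width b = 7.79 ft and side slope z = 0.53: A = (b + zy)y = (7.79 + 0.53×8.54)×8.54 = 105.2 ft²; P = b + 2y√(1+z²) = 7.79 + 2×8.54×1.132 = 27.12 ft. Hydraulic radius R = A/P = 105.2/27.12 = 3.878 ft. Q_B = (1.486/0.018)·105.2·3.878^(2/3)·√0.0078 = 1893 ft³/s.
Q_A = 6677 ft³/s vs Q_B = 1893 ft³/s, so channel A carries more.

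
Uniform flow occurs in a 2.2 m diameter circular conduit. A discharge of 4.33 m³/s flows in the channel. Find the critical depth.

At critical depth, Q² T / (g A³) = 1, i.e. A³/T = Q²/g = 4.33²/9.81 = 1.911.
Trying y = 0.671 m: A³/T = 0.4666 — too small.
Trying y = 0.968 m: A³/T = 1.914 — ≈ 1.911.

y_c = 0.968 m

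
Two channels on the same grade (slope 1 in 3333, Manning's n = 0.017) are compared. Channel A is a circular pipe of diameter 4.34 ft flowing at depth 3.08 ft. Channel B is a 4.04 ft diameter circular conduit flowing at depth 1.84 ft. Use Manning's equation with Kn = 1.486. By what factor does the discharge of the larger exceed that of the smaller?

Channel A: For a circular section of diameter D = 4.34 ft at depth y = 3.08 ft, the central angle is θ = 2 arccos(1 − 2y/D) = 4.007 rad. Then A = (D²/8)(θ − sin θ) = 11.23 ft² and P = Dθ/2 = 8.695 ft. Hydraulic radius R = A/P = 11.23/8.695 = 1.291 ft. Q_A = (1.486/0.017)·11.23·1.291^(2/3)·√0.0003 = 20.16 ft³/s.
Channel B: For a circular section of diameter D = 4.04 ft at depth y = 1.84 ft, the central angle is θ = 2 arccos(1 − 2y/D) = 2.963 rad. Then A = (D²/8)(θ − sin θ) = 5.683 ft² and P = Dθ/2 = 5.986 ft. Hydraulic radius R = A/P = 5.683/5.986 = 0.9495 ft. Q_B = (1.486/0.017)·5.683·0.9495^(2/3)·√0.0003 = 8.313 ft³/s.
The larger discharge is 20.16 ft³/s and the smaller is 8.313 ft³/s; the ratio is 2.42.

2.42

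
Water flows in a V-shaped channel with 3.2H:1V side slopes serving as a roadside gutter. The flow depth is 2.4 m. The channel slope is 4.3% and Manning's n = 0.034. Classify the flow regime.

supercritical

For a triangular section with side slope z = 3.2: A = zy² = 3.2×2.4² = 18.43 m²; P = 2y√(1+z²) = 2×2.4×3.353 = 16.09 m.
Hydraulic radius R = A/P = 18.43/16.09 = 1.145 m.
V = (1/n) R^(2/3) √S = (1/0.034) × 1.145^(2/3) × √0.043 = 6.677 m/s. Hydraulic depth D_h = A/T = 18.43/15.36 = 1.2 m.
Froude number Fr = V/√(g·D_h) = 6.677/√(9.81×1.2) = 1.95, which is greater than 1, so the flow is supercritical.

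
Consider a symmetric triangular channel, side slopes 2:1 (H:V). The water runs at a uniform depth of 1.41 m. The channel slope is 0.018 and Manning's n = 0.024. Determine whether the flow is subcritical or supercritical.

For a triangular section with side slope z = 2: A = zy² = 2×1.41² = 3.976 m²; P = 2y√(1+z²) = 2×1.41×2.236 = 6.306 m.
Hydraulic radius R = A/P = 3.976/6.306 = 0.6306 m.
V = (1/n) R^(2/3) √S = (1/0.024) × 0.6306^(2/3) × √0.018 = 4.111 m/s. Hydraulic depth D_h = A/T = 3.976/5.64 = 0.705 m.
Froude number Fr = V/√(g·D_h) = 4.111/√(9.81×0.705) = 1.56, which is greater than 1, so the flow is supercritical.

supercritical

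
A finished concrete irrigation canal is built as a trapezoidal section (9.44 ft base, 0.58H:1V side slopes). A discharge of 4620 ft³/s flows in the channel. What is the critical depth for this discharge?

y_c = 14.5 ft

At critical depth, Q² T / (g A³) = 1, i.e. A³/T = Q²/g = 4620²/32.2 = 662900.
At y = 17 ft: A³/T = 1211000 — over.
At y = 14.5 ft: A³/T = 660300 — ≈ 662900.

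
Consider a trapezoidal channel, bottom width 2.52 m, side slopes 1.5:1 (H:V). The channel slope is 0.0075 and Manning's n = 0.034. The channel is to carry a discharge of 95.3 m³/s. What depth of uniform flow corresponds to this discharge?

Manning's equation rearranged: A R^(2/3) = nQ / (1·√S) = 0.034 × 95.3 / (√0.0075) = 37.41.
At y = 3.76 m: A R^(2/3) = 47.21 — high.
At y = 3.03 m: A R^(2/3) = 29.19 — low.
At y = 3.39 m: A R^(2/3) = 37.42 — matches.

y_n = 3.39 m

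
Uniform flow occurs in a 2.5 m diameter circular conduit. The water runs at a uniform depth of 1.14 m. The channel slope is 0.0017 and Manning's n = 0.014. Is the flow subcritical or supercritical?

subcritical

For a circular section of diameter D = 2.5 m at depth y = 1.14 m, the central angle is θ = 2 arccos(1 − 2y/D) = 2.965 rad. Then A = (D²/8)(θ − sin θ) = 2.18 m² and P = Dθ/2 = 3.707 m.
Hydraulic radius R = A/P = 2.18/3.707 = 0.588 m.
V = (1/n) R^(2/3) √S = (1/0.014) × 0.588^(2/3) × √0.0017 = 2.067 m/s. Hydraulic depth D_h = A/T = 2.18/2.49 = 0.8753 m.
Froude number Fr = V/√(g·D_h) = 2.067/√(9.81×0.8753) = 0.705, which is less than 1, so the flow is subcritical.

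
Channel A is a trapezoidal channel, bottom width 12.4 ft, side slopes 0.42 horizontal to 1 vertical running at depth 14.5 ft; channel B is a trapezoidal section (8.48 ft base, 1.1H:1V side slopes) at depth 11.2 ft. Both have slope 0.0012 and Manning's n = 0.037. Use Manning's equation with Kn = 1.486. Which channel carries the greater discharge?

channel A

Channel A: With bottom width b = 12.4 ft and side slope z = 0.42: A = (b + zy)y = (12.4 + 0.42×14.5)×14.5 = 268.1 ft²; P = b + 2y√(1+z²) = 12.4 + 2×14.5×1.085 = 43.85 ft. Hydraulic radius R = A/P = 268.1/43.85 = 6.114 ft. Q_A = (1.486/0.037)·268.1·6.114^(2/3)·√0.0012 = 1247 ft³/s.
Channel B: With bottom width b = 8.48 ft and side slope z = 1.1: A = (b + zy)y = (8.48 + 1.1×11.2)×11.2 = 233 ft²; P = b + 2y√(1+z²) = 8.48 + 2×11.2×1.487 = 41.78 ft. Hydraulic radius R = A/P = 233/41.78 = 5.576 ft. Q_B = (1.486/0.037)·233·5.576^(2/3)·√0.0012 = 1019 ft³/s.
Q_A = 1247 ft³/s vs Q_B = 1019 ft³/s, so channel A carries more.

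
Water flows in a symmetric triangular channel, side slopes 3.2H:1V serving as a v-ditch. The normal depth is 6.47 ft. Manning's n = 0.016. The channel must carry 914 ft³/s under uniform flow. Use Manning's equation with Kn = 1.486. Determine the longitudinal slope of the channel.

For a triangular section with side slope z = 3.2: A = zy² = 3.2×6.47² = 134 ft²; P = 2y√(1+z²) = 2×6.47×3.353 = 43.38 ft.
Hydraulic radius R = A/P = 134/43.38 = 3.088 ft.
From Manning's equation, S = [nQ / (1.486 A R^(2/3))]² = [0.016 × 914 / (1.486 × 134 × 3.088^(2/3))]² = 0.0012.

S = 0.0012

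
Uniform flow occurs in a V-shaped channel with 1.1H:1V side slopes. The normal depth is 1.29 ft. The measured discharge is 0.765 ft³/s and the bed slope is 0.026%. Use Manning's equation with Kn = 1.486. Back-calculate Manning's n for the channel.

For a triangular section with side slope z = 1.1: A = zy² = 1.1×1.29² = 1.831 ft²; P = 2y√(1+z²) = 2×1.29×1.487 = 3.835 ft.
Hydraulic radius R = A/P = 1.831/3.835 = 0.4773 ft.
Rearranging Manning's equation: n = (1.486/Q) A R^(2/3) S^(1/2) = (1.486/0.765) × 1.831 × 0.4773^(2/3) × √0.00026 = 0.035.

n = 0.035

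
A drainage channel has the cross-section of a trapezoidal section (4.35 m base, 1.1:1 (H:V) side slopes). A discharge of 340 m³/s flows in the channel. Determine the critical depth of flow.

At critical depth, Q² T / (g A³) = 1, i.e. A³/T = Q²/g = 340²/9.81 = 11780.
Try y = 6.27 m: A³/T = 19330 — too large.
Try y = 4.46 m: A³/T = 4968 — too small.
Try y = 5.55 m: A³/T = 11800 — ≈ 11780.

y_c = 5.55 m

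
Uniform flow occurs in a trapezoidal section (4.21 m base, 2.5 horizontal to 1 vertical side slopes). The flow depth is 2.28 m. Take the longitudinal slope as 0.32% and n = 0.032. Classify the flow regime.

With bottom width b = 4.21 m and side slope z = 2.5: A = (b + zy)y = (4.21 + 2.5×2.28)×2.28 = 22.59 m²; P = b + 2y√(1+z²) = 4.21 + 2×2.28×2.693 = 16.49 m.
Hydraulic radius R = A/P = 22.59/16.49 = 1.37 m.
V = (1/n) R^(2/3) √S = (1/0.032) × 1.37^(2/3) × √0.0032 = 2.181 m/s. Hydraulic depth D_h = A/T = 22.59/15.61 = 1.447 m.
Froude number Fr = V/√(g·D_h) = 2.181/√(9.81×1.447) = 0.579, which is less than 1, so the flow is subcritical.

subcritical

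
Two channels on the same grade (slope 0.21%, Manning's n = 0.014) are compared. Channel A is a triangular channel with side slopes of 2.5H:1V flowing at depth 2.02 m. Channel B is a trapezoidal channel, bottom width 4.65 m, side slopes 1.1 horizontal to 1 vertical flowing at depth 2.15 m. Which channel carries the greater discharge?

channel B

Channel A: For a triangular section with side slope z = 2.5: A = zy² = 2.5×2.02² = 10.2 m²; P = 2y√(1+z²) = 2×2.02×2.693 = 10.88 m. Hydraulic radius R = A/P = 10.2/10.88 = 0.9378 m. Q_A = (1/0.014)·10.2·0.9378^(2/3)·√0.0021 = 31.99 m³/s.
Channel B: With bottom width b = 4.65 m and side slope z = 1.1: A = (b + zy)y = (4.65 + 1.1×2.15)×2.15 = 15.08 m²; P = b + 2y√(1+z²) = 4.65 + 2×2.15×1.487 = 11.04 m. Hydraulic radius R = A/P = 15.08/11.04 = 1.366 m. Q_B = (1/0.014)·15.08·1.366^(2/3)·√0.0021 = 60.77 m³/s.
Q_A = 31.99 m³/s vs Q_B = 60.77 m³/s, so channel B carries more.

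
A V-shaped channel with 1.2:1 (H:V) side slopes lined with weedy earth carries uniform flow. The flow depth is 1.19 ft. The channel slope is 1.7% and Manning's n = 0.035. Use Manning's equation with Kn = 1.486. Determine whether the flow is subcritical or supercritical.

subcritical

For a triangular section with side slope z = 1.2: A = zy² = 1.2×1.19² = 1.699 ft²; P = 2y√(1+z²) = 2×1.19×1.562 = 3.718 ft.
Hydraulic radius R = A/P = 1.699/3.718 = 0.4571 ft.
V = (1.486/n) R^(2/3) √S = (1.486/0.035) × 0.4571^(2/3) × √0.017 = 3.285 ft/s. Hydraulic depth D_h = A/T = 1.699/2.856 = 0.595 ft.
Froude number Fr = V/√(g·D_h) = 3.285/√(32.2×0.595) = 0.75, which is less than 1, so the flow is subcritical.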